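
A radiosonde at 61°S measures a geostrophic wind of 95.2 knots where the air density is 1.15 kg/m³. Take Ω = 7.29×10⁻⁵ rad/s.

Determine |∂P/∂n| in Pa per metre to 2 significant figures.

Coriolis parameter at 61°S:
f = 2Ω sin φ = 2 × 7.29×10⁻⁵ × sin 61° = 1.28×10⁻⁴ s⁻¹
Wind speed in SI: 95.2 knots = 49.0 m/s
Geostrophic balance rearranged: |∂P/∂n| = f ρ V_g
|∂P/∂n| = 1.28×10⁻⁴ × 1.15 × 49.0 = 7.18×10⁻³ Pa/m

7.2×10⁻³ Pa/m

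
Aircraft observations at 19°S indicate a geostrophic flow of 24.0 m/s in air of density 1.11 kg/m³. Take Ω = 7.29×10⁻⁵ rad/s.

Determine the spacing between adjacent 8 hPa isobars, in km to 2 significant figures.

630 km

Coriolis parameter at 19°S:
f = 2Ω sin φ = 2 × 7.29×10⁻⁵ × sin 19° = 4.75×10⁻⁵ s⁻¹
Geostrophic balance rearranged: |∂P/∂n| = f ρ V_g
|∂P/∂n| = 4.75×10⁻⁵ × 1.11 × 24.0 = 1.26×10⁻³ Pa/m
Isobar spacing: Δn = ΔP/|∂P/∂n| = 800 Pa / 1.26×10⁻³ Pa/m = 632640 m ≈ 630 km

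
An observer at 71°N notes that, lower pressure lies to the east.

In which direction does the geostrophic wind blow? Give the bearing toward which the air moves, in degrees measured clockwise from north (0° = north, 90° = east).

The pressure-gradient force points toward the east (bearing 090°).
Geostrophic balance: in the Northern Hemisphere the Coriolis force deflects motion to the right, so the geostrophic wind blows 90° to the right of the pressure-gradient force (low pressure on the left).
Rotating 090° by 90° clockwise gives 180° — the wind blows toward the south.

180°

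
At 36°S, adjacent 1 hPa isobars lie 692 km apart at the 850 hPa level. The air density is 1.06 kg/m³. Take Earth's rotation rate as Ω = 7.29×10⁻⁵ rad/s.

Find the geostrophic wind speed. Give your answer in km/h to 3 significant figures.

5.73 km/h

Coriolis parameter at 36°S:
f = 2Ω sin φ = 2 × 7.29×10⁻⁵ × sin 36° = 8.57×10⁻⁵ s⁻¹
Pressure gradient: |∂P/∂n| = 100 Pa / 692000 m = 1.45×10⁻⁴ Pa/m
Geostrophic balance (pressure-gradient force = Coriolis force):
V_g = (1/(fρ)) |∂P/∂n| = 1.45×10⁻⁴ / (8.57×10⁻⁵ × 1.06) = 1.59 m/s
Converting: 1.59 m/s × 3.6 = 5.73 km/h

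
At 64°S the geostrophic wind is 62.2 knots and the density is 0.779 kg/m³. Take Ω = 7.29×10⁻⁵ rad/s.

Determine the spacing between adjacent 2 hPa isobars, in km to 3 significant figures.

Coriolis parameter at 64°S:
f = 2Ω sin φ = 2 × 7.29×10⁻⁵ × sin 64° = 1.31×10⁻⁴ s⁻¹
Wind speed in SI: 62.2 knots = 32.0 m/s
Geostrophic balance rearranged: |∂P/∂n| = f ρ V_g
|∂P/∂n| = 1.31×10⁻⁴ × 0.779 × 32.0 = 3.27×10⁻³ Pa/m
Isobar spacing: Δn = ΔP/|∂P/∂n| = 200 Pa / 3.27×10⁻³ Pa/m = 61227 m ≈ 61.2 km

61.2 km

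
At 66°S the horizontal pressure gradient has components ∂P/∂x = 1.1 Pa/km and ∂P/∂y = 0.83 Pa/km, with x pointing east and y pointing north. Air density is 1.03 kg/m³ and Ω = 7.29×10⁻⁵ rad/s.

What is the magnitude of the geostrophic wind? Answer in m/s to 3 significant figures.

10.0 m/s

Coriolis parameter at 66°S:
f = 2Ω sin φ = 2 × 7.29×10⁻⁵ × sin 66° = 1.33×10⁻⁴ s⁻¹
In the Southern Hemisphere f is negative: f = −1.33×10⁻⁴ s⁻¹.
Component geostrophic relations (x east, y north):
u_g = −(1/(fρ)) ∂P/∂y,  v_g = (1/(fρ)) ∂P/∂x
u_g = −(0.83×10⁻³)/(−1.33×10⁻⁴ × 1.03) = 6.05 m/s;  v_g = (1.1×10⁻³)/(−1.33×10⁻⁴ × 1.03) = −8.02 m/s
|V_g| = √(u_g² + v_g²) = 10.0 m/s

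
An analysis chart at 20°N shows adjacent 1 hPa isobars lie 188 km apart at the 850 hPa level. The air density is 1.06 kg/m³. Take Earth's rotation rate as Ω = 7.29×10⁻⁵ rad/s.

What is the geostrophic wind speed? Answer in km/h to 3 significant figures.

Coriolis parameter at 20°N:
f = 2Ω sin φ = 2 × 7.29×10⁻⁵ × sin 20° = 4.99×10⁻⁵ s⁻¹
Pressure gradient: |∂P/∂n| = 100 Pa / 188000 m = 5.32×10⁻⁴ Pa/m
Geostrophic balance (pressure-gradient force = Coriolis force):
V_g = (1/(fρ)) |∂P/∂n| = 5.32×10⁻⁴ / (4.99×10⁻⁵ × 1.06) = 10.1 m/s
Converting: 10.1 m/s × 3.6 = 36.2 km/h

36.2 km/h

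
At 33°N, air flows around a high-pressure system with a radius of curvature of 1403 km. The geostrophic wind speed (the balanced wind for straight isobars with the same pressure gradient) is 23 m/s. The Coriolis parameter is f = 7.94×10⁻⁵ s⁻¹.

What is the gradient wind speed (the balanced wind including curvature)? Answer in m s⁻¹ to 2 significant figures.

32 m s⁻¹

Around a high, pressure-gradient force acts outward with centrifugal, so Coriolis balances both:
fV = (1/ρ)|∂P/∂n| + V²/R  →  V² − fR·V + fR·V_g = 0
With fR = 7.94×10⁻⁵ × 1403×10³ m = 111 m/s:
V = [fR − √((fR)² − 4 fR V_g)]/2 = [111 − √(111² − 4×111×23)]/2 = 32.5 m/s
Supergeostrophic (V > V_g = 23 m/s), as expected around a high.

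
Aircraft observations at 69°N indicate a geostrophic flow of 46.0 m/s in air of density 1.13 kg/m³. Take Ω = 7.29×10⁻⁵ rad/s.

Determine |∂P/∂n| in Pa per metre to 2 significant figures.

7.1×10⁻³ Pa/m

Coriolis parameter at 69°N:
f = 2Ω sin φ = 2 × 7.29×10⁻⁵ × sin 69° = 1.36×10⁻⁴ s⁻¹
Geostrophic balance rearranged: |∂P/∂n| = f ρ V_g
|∂P/∂n| = 1.36×10⁻⁴ × 1.13 × 46.0 = 7.08×10⁻³ Pa/m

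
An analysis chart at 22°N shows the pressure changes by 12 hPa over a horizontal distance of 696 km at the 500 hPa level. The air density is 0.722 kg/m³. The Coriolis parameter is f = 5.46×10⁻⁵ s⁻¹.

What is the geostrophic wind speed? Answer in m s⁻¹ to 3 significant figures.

Pressure gradient: |∂P/∂n| = 1200 Pa / 696000 m = 1.72×10⁻³ Pa/m
Geostrophic balance (pressure-gradient force = Coriolis force):
V_g = (1/(fρ)) |∂P/∂n| = 1.72×10⁻³ / (5.46×10⁻⁵ × 0.722) = 43.7 m/s

43.7 m s⁻¹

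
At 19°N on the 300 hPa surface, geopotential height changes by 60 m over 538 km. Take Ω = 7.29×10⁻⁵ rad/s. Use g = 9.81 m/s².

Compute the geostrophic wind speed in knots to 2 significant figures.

45 knots

Coriolis parameter at 19°N:
f = 2Ω sin φ = 2 × 7.29×10⁻⁵ × sin 19° = 4.75×10⁻⁵ s⁻¹
Height gradient: |∂Z/∂n| = 60 m / 538000 m = 1.12×10⁻⁴
On a pressure surface, geostrophic balance gives V_g = (g/f)|∂Z/∂n|:
V_g = 9.81 × 1.12×10⁻⁴ / 4.75×10⁻⁵ = 23.0 m/s
Converting: 23.0 m/s × 1.944 = 45 knots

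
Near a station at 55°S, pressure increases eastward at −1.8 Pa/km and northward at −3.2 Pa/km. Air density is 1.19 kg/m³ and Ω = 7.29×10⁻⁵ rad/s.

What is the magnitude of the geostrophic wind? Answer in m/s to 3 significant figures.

Coriolis parameter at 55°S:
f = 2Ω sin φ = 2 × 7.29×10⁻⁵ × sin 55° = 1.19×10⁻⁴ s⁻¹
In the Southern Hemisphere f is negative: f = −1.19×10⁻⁴ s⁻¹.
Component geostrophic relations (x east, y north):
u_g = −(1/(fρ)) ∂P/∂y,  v_g = (1/(fρ)) ∂P/∂x
u_g = −(−3.2×10⁻³)/(−1.19×10⁻⁴ × 1.19) = −22.5 m/s;  v_g = (−1.8×10⁻³)/(−1.19×10⁻⁴ × 1.19) = 12.7 m/s
|V_g| = √(u_g² + v_g²) = 25.8 m/s

25.8 m/s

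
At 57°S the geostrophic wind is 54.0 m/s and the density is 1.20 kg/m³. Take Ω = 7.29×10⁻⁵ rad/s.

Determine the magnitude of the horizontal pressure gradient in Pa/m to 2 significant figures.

7.9×10⁻³ Pa/m

Coriolis parameter at 57°S:
f = 2Ω sin φ = 2 × 7.29×10⁻⁵ × sin 57° = 1.22×10⁻⁴ s⁻¹
Geostrophic balance rearranged: |∂P/∂n| = f ρ V_g
|∂P/∂n| = 1.22×10⁻⁴ × 1.20 × 54.0 = 7.92×10⁻³ Pa/m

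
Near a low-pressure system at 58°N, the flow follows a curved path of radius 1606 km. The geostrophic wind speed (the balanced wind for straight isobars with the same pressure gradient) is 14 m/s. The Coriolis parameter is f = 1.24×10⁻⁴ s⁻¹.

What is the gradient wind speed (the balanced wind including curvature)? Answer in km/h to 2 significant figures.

Around a low, centrifugal force acts outward with Coriolis, so pressure-gradient force balances both:
(1/ρ)|∂P/∂n| = fV + V²/R  →  V² + fR·V − fR·V_g = 0
With fR = 1.24×10⁻⁴ × 1606×10³ m = 199 m/s:
V = [−fR + √((fR)² + 4 fR V_g)]/2 = [−199 + √(199² + 4×199×14)]/2 = 13.1 m/s
Subgeostrophic (V < V_g = 14 m/s), as expected around a low.
Converting: 13.1 m/s × 3.6 = 47 km/h

47 km/h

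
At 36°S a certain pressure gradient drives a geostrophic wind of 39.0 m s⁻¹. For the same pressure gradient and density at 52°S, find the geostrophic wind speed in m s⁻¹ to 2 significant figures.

With the same pressure gradient and density, V_g ∝ 1/f ∝ 1/sin φ.
V₂ = V₁ · sin φ₁ / sin φ₂ = 39.0 × sin 36° / sin 52°
V₂ = 39.0 × 0.5878/0.7880 = 29 m s⁻¹

29 m s⁻¹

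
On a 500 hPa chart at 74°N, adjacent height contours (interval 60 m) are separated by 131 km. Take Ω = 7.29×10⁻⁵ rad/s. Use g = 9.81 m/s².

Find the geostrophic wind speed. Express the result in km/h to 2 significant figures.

120 km/h

Coriolis parameter at 74°N:
f = 2Ω sin φ = 2 × 7.29×10⁻⁵ × sin 74° = 1.40×10⁻⁴ s⁻¹
Height gradient: |∂Z/∂n| = 60 m / 131000 m = 4.58×10⁻⁴
On a pressure surface, geostrophic balance gives V_g = (g/f)|∂Z/∂n|:
V_g = 9.81 × 4.58×10⁻⁴ / 1.40×10⁻⁴ = 32.1 m/s
Converting: 32.1 m/s × 3.6 = 120 km/h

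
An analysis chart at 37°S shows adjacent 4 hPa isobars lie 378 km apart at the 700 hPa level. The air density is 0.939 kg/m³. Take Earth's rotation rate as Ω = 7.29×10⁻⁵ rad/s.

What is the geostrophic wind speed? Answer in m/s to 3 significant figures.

Coriolis parameter at 37°S:
f = 2Ω sin φ = 2 × 7.29×10⁻⁵ × sin 37° = 8.77×10⁻⁵ s⁻¹
Pressure gradient: |∂P/∂n| = 400 Pa / 378000 m = 1.06×10⁻³ Pa/m
Geostrophic balance (pressure-gradient force = Coriolis force):
V_g = (1/(fρ)) |∂P/∂n| = 1.06×10⁻³ / (8.77×10⁻⁵ × 0.939) = 12.8 m/s

12.8 m/s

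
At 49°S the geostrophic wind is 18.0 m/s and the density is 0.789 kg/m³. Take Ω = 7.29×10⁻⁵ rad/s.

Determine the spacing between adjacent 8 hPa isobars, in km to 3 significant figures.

512 km

Coriolis parameter at 49°S:
f = 2Ω sin φ = 2 × 7.29×10⁻⁵ × sin 49° = 1.10×10⁻⁴ s⁻¹
Geostrophic balance rearranged: |∂P/∂n| = f ρ V_g
|∂P/∂n| = 1.10×10⁻⁴ × 0.789 × 18.0 = 1.56×10⁻³ Pa/m
Isobar spacing: Δn = ΔP/|∂P/∂n| = 800 Pa / 1.56×10⁻³ Pa/m = 511921 m ≈ 512 km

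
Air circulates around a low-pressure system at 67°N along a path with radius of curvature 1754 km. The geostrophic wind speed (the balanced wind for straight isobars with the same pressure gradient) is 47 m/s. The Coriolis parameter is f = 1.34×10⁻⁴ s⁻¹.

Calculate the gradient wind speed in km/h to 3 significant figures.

145 km/h

Around a low, centrifugal force acts outward with Coriolis, so pressure-gradient force balances both:
(1/ρ)|∂P/∂n| = fV + V²/R  →  V² + fR·V − fR·V_g = 0
With fR = 1.34×10⁻⁴ × 1754×10³ m = 235 m/s:
V = [−fR + √((fR)² + 4 fR V_g)]/2 = [−235 + √(235² + 4×235×47)]/2 = 40.1 m/s
Subgeostrophic (V < V_g = 47 m/s), as expected around a low.
Converting: 40.1 m/s × 3.6 = 145 km/h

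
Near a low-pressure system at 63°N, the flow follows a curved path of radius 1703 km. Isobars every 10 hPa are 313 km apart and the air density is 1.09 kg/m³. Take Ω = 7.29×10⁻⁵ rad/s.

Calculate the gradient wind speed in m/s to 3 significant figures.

Coriolis parameter at 63°N:
f = 2Ω sin φ = 2 × 7.29×10⁻⁵ × sin 63° = 1.30×10⁻⁴ s⁻¹
Pressure gradient: |∂P/∂n| = 1000 Pa / 313000 m = 3.19×10⁻³ Pa/m
Geostrophic speed: V_g = |∂P/∂n|/(fρ) = 3.19×10⁻³/(1.30×10⁻⁴ × 1.09) = 22.6 m/s
Around a low, centrifugal force acts outward with Coriolis, so pressure-gradient force balances both:
(1/ρ)|∂P/∂n| = fV + V²/R  →  V² + fR·V − fR·V_g = 0
With fR = 1.30×10⁻⁴ × 1703×10³ m = 221 m/s:
V = [−fR + √((fR)² + 4 fR V_g)]/2 = [−221 + √(221² + 4×221×22.6)]/2 = 20.6 m/s
Subgeostrophic (V < V_g = 22.6 m/s), as expected around a low.

20.6 m/s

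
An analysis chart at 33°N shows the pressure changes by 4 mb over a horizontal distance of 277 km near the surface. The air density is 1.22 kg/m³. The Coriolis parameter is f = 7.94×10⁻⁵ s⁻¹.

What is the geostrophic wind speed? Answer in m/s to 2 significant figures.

Pressure gradient: |∂P/∂n| = 400 Pa / 277000 m = 1.44×10⁻³ Pa/m
Geostrophic balance (pressure-gradient force = Coriolis force):
V_g = (1/(fρ)) |∂P/∂n| = 1.44×10⁻³ / (7.94×10⁻⁵ × 1.22) = 14.9 m/s

15 m/s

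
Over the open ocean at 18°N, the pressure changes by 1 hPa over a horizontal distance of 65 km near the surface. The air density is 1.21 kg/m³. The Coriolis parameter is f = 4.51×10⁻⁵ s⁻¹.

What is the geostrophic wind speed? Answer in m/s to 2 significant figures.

Pressure gradient: |∂P/∂n| = 100 Pa / 65000 m = 1.54×10⁻³ Pa/m
Geostrophic balance (pressure-gradient force = Coriolis force):
V_g = (1/(fρ)) |∂P/∂n| = 1.54×10⁻³ / (4.51×10⁻⁵ × 1.21) = 28.2 m/s

28 m/s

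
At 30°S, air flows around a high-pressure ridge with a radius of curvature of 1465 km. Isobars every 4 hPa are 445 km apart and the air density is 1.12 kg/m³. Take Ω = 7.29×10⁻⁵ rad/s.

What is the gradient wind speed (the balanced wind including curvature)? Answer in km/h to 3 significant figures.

44.9 km/h

Coriolis parameter at 30°S:
f = 2Ω sin φ = 2 × 7.29×10⁻⁵ × sin 30° = 7.29×10⁻⁵ s⁻¹
Pressure gradient: |∂P/∂n| = 400 Pa / 445000 m = 8.99×10⁻⁴ Pa/m
Geostrophic speed: V_g = |∂P/∂n|/(fρ) = 8.99×10⁻⁴/(7.29×10⁻⁵ × 1.12) = 11.0 m/s
Around a high, pressure-gradient force acts outward with centrifugal, so Coriolis balances both:
fV = (1/ρ)|∂P/∂n| + V²/R  →  V² − fR·V + fR·V_g = 0
With fR = 7.29×10⁻⁵ × 1465×10³ m = 107 m/s:
V = [fR − √((fR)² − 4 fR V_g)]/2 = [107 − √(107² − 4×107×11)]/2 = 12.5 m/s
Supergeostrophic (V > V_g = 11 m/s), as expected around a high.
Converting: 12.5 m/s × 3.6 = 44.9 km/h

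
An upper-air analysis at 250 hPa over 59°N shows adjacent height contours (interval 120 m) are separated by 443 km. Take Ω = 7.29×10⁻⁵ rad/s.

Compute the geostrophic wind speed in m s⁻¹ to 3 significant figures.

Coriolis parameter at 59°N:
f = 2Ω sin φ = 2 × 7.29×10⁻⁵ × sin 59° = 1.25×10⁻⁴ s⁻¹
Height gradient: |∂Z/∂n| = 120 m / 443000 m = 2.71×10⁻⁴
On a pressure surface, geostrophic balance gives V_g = (g/f)|∂Z/∂n|:
V_g = 9.81 × 2.71×10⁻⁴ / 1.25×10⁻⁴ = 21.3 m/s

21.3 m s⁻¹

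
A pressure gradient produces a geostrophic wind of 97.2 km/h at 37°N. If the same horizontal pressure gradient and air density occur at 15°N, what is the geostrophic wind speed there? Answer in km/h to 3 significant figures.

With the same pressure gradient and density, V_g ∝ 1/f ∝ 1/sin φ.
V₂ = V₁ · sin φ₁ / sin φ₂ = 97.2 × sin 37° / sin 15°
V₂ = 97.2 × 0.6018/0.2588 = 226 km/h

226 km/h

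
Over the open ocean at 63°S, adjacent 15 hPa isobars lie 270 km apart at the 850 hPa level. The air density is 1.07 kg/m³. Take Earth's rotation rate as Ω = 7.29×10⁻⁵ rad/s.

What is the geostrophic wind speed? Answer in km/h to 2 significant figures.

140 km/h

Coriolis parameter at 63°S:
f = 2Ω sin φ = 2 × 7.29×10⁻⁵ × sin 63° = 1.30×10⁻⁴ s⁻¹
Pressure gradient: |∂P/∂n| = 1500 Pa / 270000 m = 5.56×10⁻³ Pa/m
Geostrophic balance (pressure-gradient force = Coriolis force):
V_g = (1/(fρ)) |∂P/∂n| = 5.56×10⁻³ / (1.30×10⁻⁴ × 1.07) = 40.0 m/s
Converting: 40.0 m/s × 3.6 = 140 km/h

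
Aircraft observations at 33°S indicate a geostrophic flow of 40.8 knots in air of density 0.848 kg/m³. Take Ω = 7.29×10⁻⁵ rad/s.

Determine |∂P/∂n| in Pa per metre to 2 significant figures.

Coriolis parameter at 33°S:
f = 2Ω sin φ = 2 × 7.29×10⁻⁵ × sin 33° = 7.94×10⁻⁵ s⁻¹
Wind speed in SI: 40.8 knots = 21.0 m/s
Geostrophic balance rearranged: |∂P/∂n| = f ρ V_g
|∂P/∂n| = 7.94×10⁻⁵ × 0.848 × 21.0 = 1.41×10⁻³ Pa/m

1.4×10⁻³ Pa/m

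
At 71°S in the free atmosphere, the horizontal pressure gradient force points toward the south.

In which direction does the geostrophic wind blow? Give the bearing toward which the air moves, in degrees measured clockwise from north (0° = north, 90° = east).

090°

The pressure-gradient force points toward the south (bearing 180°).
Geostrophic balance: in the Southern Hemisphere the Coriolis force deflects motion to the left, so the geostrophic wind blows 90° to the left of the pressure-gradient force (low pressure on the right).
Rotating 180° by 90° counterclockwise gives 090° — the wind blows toward the east.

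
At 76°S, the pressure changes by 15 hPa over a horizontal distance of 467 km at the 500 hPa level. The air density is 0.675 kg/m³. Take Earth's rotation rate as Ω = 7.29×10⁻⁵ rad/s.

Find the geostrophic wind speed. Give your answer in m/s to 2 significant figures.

34 m/s

Coriolis parameter at 76°S:
f = 2Ω sin φ = 2 × 7.29×10⁻⁵ × sin 76° = 1.41×10⁻⁴ s⁻¹
Pressure gradient: |∂P/∂n| = 1500 Pa / 467000 m = 3.21×10⁻³ Pa/m
Geostrophic balance (pressure-gradient force = Coriolis force):
V_g = (1/(fρ)) |∂P/∂n| = 3.21×10⁻³ / (1.41×10⁻⁴ × 0.675) = 33.6 m/s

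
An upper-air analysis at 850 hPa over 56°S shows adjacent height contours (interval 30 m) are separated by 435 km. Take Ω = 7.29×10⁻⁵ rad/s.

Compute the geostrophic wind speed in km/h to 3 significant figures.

20.1 km/h

Coriolis parameter at 56°S:
f = 2Ω sin φ = 2 × 7.29×10⁻⁵ × sin 56° = 1.21×10⁻⁴ s⁻¹
Height gradient: |∂Z/∂n| = 30 m / 435000 m = 6.90×10⁻⁵
On a pressure surface, geostrophic balance gives V_g = (g/f)|∂Z/∂n|:
V_g = 9.81 × 6.90×10⁻⁵ / 1.21×10⁻⁴ = 5.60 m/s
Converting: 5.60 m/s × 3.6 = 20.1 km/h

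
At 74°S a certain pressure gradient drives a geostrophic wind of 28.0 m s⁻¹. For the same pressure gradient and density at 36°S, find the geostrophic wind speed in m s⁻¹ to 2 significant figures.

With the same pressure gradient and density, V_g ∝ 1/f ∝ 1/sin φ.
V₂ = V₁ · sin φ₁ / sin φ₂ = 28.0 × sin 74° / sin 36°
V₂ = 28.0 × 0.9613/0.5878 = 46 m s⁻¹

46 m s⁻¹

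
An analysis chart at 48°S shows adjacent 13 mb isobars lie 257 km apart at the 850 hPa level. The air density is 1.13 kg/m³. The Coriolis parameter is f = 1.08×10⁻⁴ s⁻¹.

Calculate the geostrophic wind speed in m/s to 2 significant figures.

Pressure gradient: |∂P/∂n| = 1300 Pa / 257000 m = 5.06×10⁻³ Pa/m
Geostrophic balance (pressure-gradient force = Coriolis force):
V_g = (1/(fρ)) |∂P/∂n| = 5.06×10⁻³ / (1.08×10⁻⁴ × 1.13) = 41.4 m/s

41 m/s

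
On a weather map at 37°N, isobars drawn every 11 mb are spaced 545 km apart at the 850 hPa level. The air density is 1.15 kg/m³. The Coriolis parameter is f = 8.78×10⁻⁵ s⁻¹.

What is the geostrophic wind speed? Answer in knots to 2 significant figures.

39 knots

Pressure gradient: |∂P/∂n| = 1100 Pa / 545000 m = 2.02×10⁻³ Pa/m
Geostrophic balance (pressure-gradient force = Coriolis force):
V_g = (1/(fρ)) |∂P/∂n| = 2.02×10⁻³ / (8.78×10⁻⁵ × 1.15) = 20.0 m/s
Converting: 20.0 m/s × 1.944 = 39 knots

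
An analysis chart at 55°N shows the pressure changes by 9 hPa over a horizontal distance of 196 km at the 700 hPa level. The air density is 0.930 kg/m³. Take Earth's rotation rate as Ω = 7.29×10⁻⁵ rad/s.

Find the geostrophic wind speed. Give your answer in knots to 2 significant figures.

Coriolis parameter at 55°N:
f = 2Ω sin φ = 2 × 7.29×10⁻⁵ × sin 55° = 1.19×10⁻⁴ s⁻¹
Pressure gradient: |∂P/∂n| = 900 Pa / 196000 m = 4.59×10⁻³ Pa/m
Geostrophic balance (pressure-gradient force = Coriolis force):
V_g = (1/(fρ)) |∂P/∂n| = 4.59×10⁻³ / (1.19×10⁻⁴ × 0.930) = 41.3 m/s
Converting: 41.3 m/s × 1.944 = 80 knots

80 knots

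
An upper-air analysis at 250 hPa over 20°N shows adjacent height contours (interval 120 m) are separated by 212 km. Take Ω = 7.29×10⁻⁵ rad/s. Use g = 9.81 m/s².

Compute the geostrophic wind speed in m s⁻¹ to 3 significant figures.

Coriolis parameter at 20°N:
f = 2Ω sin φ = 2 × 7.29×10⁻⁵ × sin 20° = 4.99×10⁻⁵ s⁻¹
Height gradient: |∂Z/∂n| = 120 m / 212000 m = 5.66×10⁻⁴
On a pressure surface, geostrophic balance gives V_g = (g/f)|∂Z/∂n|:
V_g = 9.81 × 5.66×10⁻⁴ / 4.99×10⁻⁵ = 111 m/s

111 m s⁻¹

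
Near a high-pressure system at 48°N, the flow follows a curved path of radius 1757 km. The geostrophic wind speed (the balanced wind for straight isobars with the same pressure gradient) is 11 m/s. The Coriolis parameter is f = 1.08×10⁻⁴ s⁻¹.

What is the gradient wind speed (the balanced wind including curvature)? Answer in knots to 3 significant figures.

22.8 knots

Around a high, pressure-gradient force acts outward with centrifugal, so Coriolis balances both:
fV = (1/ρ)|∂P/∂n| + V²/R  →  V² − fR·V + fR·V_g = 0
With fR = 1.08×10⁻⁴ × 1757×10³ m = 190 m/s:
V = [fR − √((fR)² − 4 fR V_g)]/2 = [190 − √(190² − 4×190×11)]/2 = 11.7 m/s
Supergeostrophic (V > V_g = 11 m/s), as expected around a high.
Converting: 11.7 m/s × 1.944 = 22.8 knots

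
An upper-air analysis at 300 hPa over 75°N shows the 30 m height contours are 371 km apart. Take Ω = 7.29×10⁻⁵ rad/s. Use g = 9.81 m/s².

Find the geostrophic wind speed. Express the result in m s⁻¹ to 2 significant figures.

5.6 m s⁻¹

Coriolis parameter at 75°N:
f = 2Ω sin φ = 2 × 7.29×10⁻⁵ × sin 75° = 1.41×10⁻⁴ s⁻¹
Height gradient: |∂Z/∂n| = 30 m / 371000 m = 8.09×10⁻⁵
On a pressure surface, geostrophic balance gives V_g = (g/f)|∂Z/∂n|:
V_g = 9.81 × 8.09×10⁻⁵ / 1.41×10⁻⁴ = 5.63 m/s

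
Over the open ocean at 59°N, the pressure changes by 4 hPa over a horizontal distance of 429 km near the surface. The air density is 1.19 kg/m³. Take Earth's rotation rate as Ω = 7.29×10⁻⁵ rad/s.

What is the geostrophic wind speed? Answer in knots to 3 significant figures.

12.2 knots

Coriolis parameter at 59°N:
f = 2Ω sin φ = 2 × 7.29×10⁻⁵ × sin 59° = 1.25×10⁻⁴ s⁻¹
Pressure gradient: |∂P/∂n| = 400 Pa / 429000 m = 9.32×10⁻⁴ Pa/m
Geostrophic balance (pressure-gradient force = Coriolis force):
V_g = (1/(fρ)) |∂P/∂n| = 9.32×10⁻⁴ / (1.25×10⁻⁴ × 1.19) = 6.27 m/s
Converting: 6.27 m/s × 1.944 = 12.2 knots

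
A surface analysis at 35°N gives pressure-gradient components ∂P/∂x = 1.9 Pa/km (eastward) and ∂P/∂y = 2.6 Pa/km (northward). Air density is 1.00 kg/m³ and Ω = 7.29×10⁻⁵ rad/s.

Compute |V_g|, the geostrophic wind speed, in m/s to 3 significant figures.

Coriolis parameter at 35°N:
f = 2Ω sin φ = 2 × 7.29×10⁻⁵ × sin 35° = 8.36×10⁻⁵ s⁻¹
Component geostrophic relations (x east, y north):
u_g = −(1/(fρ)) ∂P/∂y,  v_g = (1/(fρ)) ∂P/∂x
u_g = −(2.6×10⁻³)/(8.36×10⁻⁵ × 1.00) = −31.1 m/s;  v_g = (1.9×10⁻³)/(8.36×10⁻⁵ × 1.00) = 22.7 m/s
|V_g| = √(u_g² + v_g²) = 38.5 m/s

38.5 m/s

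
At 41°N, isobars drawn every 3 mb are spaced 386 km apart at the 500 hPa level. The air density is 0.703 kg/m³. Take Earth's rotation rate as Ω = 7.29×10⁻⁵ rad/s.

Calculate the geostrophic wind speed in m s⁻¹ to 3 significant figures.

11.6 m s⁻¹

Coriolis parameter at 41°N:
f = 2Ω sin φ = 2 × 7.29×10⁻⁵ × sin 41° = 9.57×10⁻⁵ s⁻¹
Pressure gradient: |∂P/∂n| = 300 Pa / 386000 m = 7.77×10⁻⁴ Pa/m
Geostrophic balance (pressure-gradient force = Coriolis force):
V_g = (1/(fρ)) |∂P/∂n| = 7.77×10⁻⁴ / (9.57×10⁻⁵ × 0.703) = 11.6 m/s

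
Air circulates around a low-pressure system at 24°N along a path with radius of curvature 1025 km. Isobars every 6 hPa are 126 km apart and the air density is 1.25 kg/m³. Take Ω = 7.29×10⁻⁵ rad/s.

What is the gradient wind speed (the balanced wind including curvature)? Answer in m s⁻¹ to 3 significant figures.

Coriolis parameter at 24°N:
f = 2Ω sin φ = 2 × 7.29×10⁻⁵ × sin 24° = 5.93×10⁻⁵ s⁻¹
Pressure gradient: |∂P/∂n| = 600 Pa / 126000 m = 4.76×10⁻³ Pa/m
Geostrophic speed: V_g = |∂P/∂n|/(fρ) = 4.76×10⁻³/(5.93×10⁻⁵ × 1.25) = 64.2 m/s
Around a low, centrifugal force acts outward with Coriolis, so pressure-gradient force balances both:
(1/ρ)|∂P/∂n| = fV + V²/R  →  V² + fR·V − fR·V_g = 0
With fR = 5.93×10⁻⁵ × 1025×10³ m = 60.8 m/s:
V = [−fR + √((fR)² + 4 fR V_g)]/2 = [−60.8 + √(60.8² + 4×60.8×64.2)]/2 = 39.1 m/s
Subgeostrophic (V < V_g = 64.2 m/s), as expected around a low.

39.1 m s⁻¹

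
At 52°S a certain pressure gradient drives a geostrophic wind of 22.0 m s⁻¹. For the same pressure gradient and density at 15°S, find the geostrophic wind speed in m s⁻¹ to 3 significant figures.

With the same pressure gradient and density, V_g ∝ 1/f ∝ 1/sin φ.
V₂ = V₁ · sin φ₁ / sin φ₂ = 22.0 × sin 52° / sin 15°
V₂ = 22.0 × 0.7880/0.2588 = 67.0 m s⁻¹

67.0 m s⁻¹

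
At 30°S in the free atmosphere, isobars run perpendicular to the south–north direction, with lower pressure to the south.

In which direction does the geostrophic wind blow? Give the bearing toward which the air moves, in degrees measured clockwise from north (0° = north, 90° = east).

The pressure-gradient force points toward the south (bearing 180°).
Geostrophic balance: in the Southern Hemisphere the Coriolis force deflects motion to the left, so the geostrophic wind blows 90° to the left of the pressure-gradient force (low pressure on the right).
Rotating 180° by 90° counterclockwise gives 090° — the wind blows toward the east.

090°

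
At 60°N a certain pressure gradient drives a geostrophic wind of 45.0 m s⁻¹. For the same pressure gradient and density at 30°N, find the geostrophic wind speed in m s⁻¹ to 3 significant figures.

With the same pressure gradient and density, V_g ∝ 1/f ∝ 1/sin φ.
V₂ = V₁ · sin φ₁ / sin φ₂ = 45.0 × sin 60° / sin 30°
V₂ = 45.0 × 0.8660/0.5000 = 77.9 m s⁻¹

77.9 m s⁻¹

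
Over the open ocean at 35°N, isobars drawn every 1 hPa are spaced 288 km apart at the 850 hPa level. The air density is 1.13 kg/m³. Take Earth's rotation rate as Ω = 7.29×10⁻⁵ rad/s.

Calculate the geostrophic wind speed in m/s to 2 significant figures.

3.7 m/s

Coriolis parameter at 35°N:
f = 2Ω sin φ = 2 × 7.29×10⁻⁵ × sin 35° = 8.36×10⁻⁵ s⁻¹
Pressure gradient: |∂P/∂n| = 100 Pa / 288000 m = 3.47×10⁻⁴ Pa/m
Geostrophic balance (pressure-gradient force = Coriolis force):
V_g = (1/(fρ)) |∂P/∂n| = 3.47×10⁻⁴ / (8.36×10⁻⁵ × 1.13) = 3.67 m/s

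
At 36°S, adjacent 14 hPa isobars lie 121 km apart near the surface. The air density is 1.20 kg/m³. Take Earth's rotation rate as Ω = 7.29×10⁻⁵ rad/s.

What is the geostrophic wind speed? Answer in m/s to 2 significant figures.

110 m/s

Coriolis parameter at 36°S:
f = 2Ω sin φ = 2 × 7.29×10⁻⁵ × sin 36° = 8.57×10⁻⁵ s⁻¹
Pressure gradient: |∂P/∂n| = 1400 Pa / 121000 m = 1.16×10⁻² Pa/m
Geostrophic balance (pressure-gradient force = Coriolis force):
V_g = (1/(fρ)) |∂P/∂n| = 1.16×10⁻² / (8.57×10⁻⁵ × 1.20) = 113 m/s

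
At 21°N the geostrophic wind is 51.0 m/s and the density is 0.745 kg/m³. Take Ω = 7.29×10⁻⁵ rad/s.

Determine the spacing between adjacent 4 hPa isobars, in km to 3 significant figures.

201 km

Coriolis parameter at 21°N:
f = 2Ω sin φ = 2 × 7.29×10⁻⁵ × sin 21° = 5.23×10⁻⁵ s⁻¹
Geostrophic balance rearranged: |∂P/∂n| = f ρ V_g
|∂P/∂n| = 5.23×10⁻⁵ × 0.745 × 51.0 = 1.99×10⁻³ Pa/m
Isobar spacing: Δn = ΔP/|∂P/∂n| = 400 Pa / 1.99×10⁻³ Pa/m = 201487 m ≈ 201 km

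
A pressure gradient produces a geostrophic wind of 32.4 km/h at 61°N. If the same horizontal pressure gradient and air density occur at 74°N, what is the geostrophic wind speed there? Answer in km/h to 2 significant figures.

With the same pressure gradient and density, V_g ∝ 1/f ∝ 1/sin φ.
V₂ = V₁ · sin φ₁ / sin φ₂ = 32.4 × sin 61° / sin 74°
V₂ = 32.4 × 0.8746/0.9613 = 29 km/h

29 km/h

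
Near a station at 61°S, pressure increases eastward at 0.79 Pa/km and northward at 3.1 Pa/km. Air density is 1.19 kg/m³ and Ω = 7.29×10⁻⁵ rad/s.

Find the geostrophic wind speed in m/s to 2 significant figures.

Coriolis parameter at 61°S:
f = 2Ω sin φ = 2 × 7.29×10⁻⁵ × sin 61° = 1.28×10⁻⁴ s⁻¹
In the Southern Hemisphere f is negative: f = −1.28×10⁻⁴ s⁻¹.
Component geostrophic relations (x east, y north):
u_g = −(1/(fρ)) ∂P/∂y,  v_g = (1/(fρ)) ∂P/∂x
u_g = −(3.1×10⁻³)/(−1.28×10⁻⁴ × 1.19) = 20.4 m/s;  v_g = (0.79×10⁻³)/(−1.28×10⁻⁴ × 1.19) = −5.21 m/s
|V_g| = √(u_g² + v_g²) = 21.1 m/s

21 m/s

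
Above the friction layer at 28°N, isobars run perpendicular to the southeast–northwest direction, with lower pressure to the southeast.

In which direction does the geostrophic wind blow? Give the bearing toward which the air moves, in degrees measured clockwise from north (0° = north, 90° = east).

The pressure-gradient force points toward the southeast (bearing 135°).
Geostrophic balance: in the Northern Hemisphere the Coriolis force deflects motion to the right, so the geostrophic wind blows 90° to the right of the pressure-gradient force (low pressure on the left).
Rotating 135° by 90° clockwise gives 225° — the wind blows toward the southwest.

225°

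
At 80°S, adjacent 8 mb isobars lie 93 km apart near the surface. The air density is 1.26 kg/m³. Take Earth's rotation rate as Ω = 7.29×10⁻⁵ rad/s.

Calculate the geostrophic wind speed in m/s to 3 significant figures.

47.5 m/s

Coriolis parameter at 80°S:
f = 2Ω sin φ = 2 × 7.29×10⁻⁵ × sin 80° = 1.44×10⁻⁴ s⁻¹
Pressure gradient: |∂P/∂n| = 800 Pa / 93000 m = 8.60×10⁻³ Pa/m
Geostrophic balance (pressure-gradient force = Coriolis force):
V_g = (1/(fρ)) |∂P/∂n| = 8.60×10⁻³ / (1.44×10⁻⁴ × 1.26) = 47.5 m/s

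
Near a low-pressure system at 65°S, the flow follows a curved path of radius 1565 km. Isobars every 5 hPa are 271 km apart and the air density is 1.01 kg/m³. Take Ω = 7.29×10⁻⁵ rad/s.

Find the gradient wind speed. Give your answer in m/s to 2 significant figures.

Coriolis parameter at 65°S:
f = 2Ω sin φ = 2 × 7.29×10⁻⁵ × sin 65° = 1.32×10⁻⁴ s⁻¹
Pressure gradient: |∂P/∂n| = 500 Pa / 271000 m = 1.85×10⁻³ Pa/m
Geostrophic speed: V_g = |∂P/∂n|/(fρ) = 1.85×10⁻³/(1.32×10⁻⁴ × 1.01) = 13.8 m/s
Around a low, centrifugal force acts outward with Coriolis, so pressure-gradient force balances both:
(1/ρ)|∂P/∂n| = fV + V²/R  →  V² + fR·V − fR·V_g = 0
With fR = 1.32×10⁻⁴ × 1565×10³ m = 207 m/s:
V = [−fR + √((fR)² + 4 fR V_g)]/2 = [−207 + √(207² + 4×207×13.8)]/2 = 13 m/s
Subgeostrophic (V < V_g = 13.8 m/s), as expected around a low.

13 m/s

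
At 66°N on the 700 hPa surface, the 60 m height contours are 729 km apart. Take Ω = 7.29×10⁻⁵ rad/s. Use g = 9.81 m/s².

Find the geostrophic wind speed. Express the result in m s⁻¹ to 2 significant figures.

6.1 m s⁻¹

Coriolis parameter at 66°N:
f = 2Ω sin φ = 2 × 7.29×10⁻⁵ × sin 66° = 1.33×10⁻⁴ s⁻¹
Height gradient: |∂Z/∂n| = 60 m / 729000 m = 8.23×10⁻⁵
On a pressure surface, geostrophic balance gives V_g = (g/f)|∂Z/∂n|:
V_g = 9.81 × 8.23×10⁻⁵ / 1.33×10⁻⁴ = 6.06 m/s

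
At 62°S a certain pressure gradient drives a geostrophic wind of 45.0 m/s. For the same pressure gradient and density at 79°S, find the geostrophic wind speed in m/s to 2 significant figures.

40 m/s

With the same pressure gradient and density, V_g ∝ 1/f ∝ 1/sin φ.
V₂ = V₁ · sin φ₁ / sin φ₂ = 45.0 × sin 62° / sin 79°
V₂ = 45.0 × 0.8829/0.9816 = 40 m/s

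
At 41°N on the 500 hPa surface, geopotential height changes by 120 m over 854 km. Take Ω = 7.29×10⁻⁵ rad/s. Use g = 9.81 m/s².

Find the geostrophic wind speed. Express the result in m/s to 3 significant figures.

14.4 m/s

Coriolis parameter at 41°N:
f = 2Ω sin φ = 2 × 7.29×10⁻⁵ × sin 41° = 9.57×10⁻⁵ s⁻¹
Height gradient: |∂Z/∂n| = 120 m / 854000 m = 1.41×10⁻⁴
On a pressure surface, geostrophic balance gives V_g = (g/f)|∂Z/∂n|:
V_g = 9.81 × 1.41×10⁻⁴ / 9.57×10⁻⁵ = 14.4 m/s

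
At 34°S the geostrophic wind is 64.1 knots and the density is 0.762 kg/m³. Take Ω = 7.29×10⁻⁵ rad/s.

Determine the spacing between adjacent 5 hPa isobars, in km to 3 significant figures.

Coriolis parameter at 34°S:
f = 2Ω sin φ = 2 × 7.29×10⁻⁵ × sin 34° = 8.15×10⁻⁵ s⁻¹
Wind speed in SI: 64.1 knots = 33.0 m/s
Geostrophic balance rearranged: |∂P/∂n| = f ρ V_g
|∂P/∂n| = 8.15×10⁻⁵ × 0.762 × 33.0 = 2.05×10⁻³ Pa/m
Isobar spacing: Δn = ΔP/|∂P/∂n| = 500 Pa / 2.05×10⁻³ Pa/m = 244062 m ≈ 244 km

244 km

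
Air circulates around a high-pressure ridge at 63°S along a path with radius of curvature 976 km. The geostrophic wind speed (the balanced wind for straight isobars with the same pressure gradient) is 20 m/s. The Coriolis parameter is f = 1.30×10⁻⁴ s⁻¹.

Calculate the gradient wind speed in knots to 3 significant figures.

48.4 knots

Around a high, pressure-gradient force acts outward with centrifugal, so Coriolis balances both:
fV = (1/ρ)|∂P/∂n| + V²/R  →  V² − fR·V + fR·V_g = 0
With fR = 1.30×10⁻⁴ × 976×10³ m = 127 m/s:
V = [fR − √((fR)² − 4 fR V_g)]/2 = [127 − √(127² − 4×127×20)]/2 = 24.9 m/s
Supergeostrophic (V > V_g = 20 m/s), as expected around a high.
Converting: 24.9 m/s × 1.944 = 48.4 knots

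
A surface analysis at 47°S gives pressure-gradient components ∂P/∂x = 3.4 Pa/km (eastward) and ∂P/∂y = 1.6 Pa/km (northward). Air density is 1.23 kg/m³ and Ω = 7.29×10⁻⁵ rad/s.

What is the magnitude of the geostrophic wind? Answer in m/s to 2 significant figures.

Coriolis parameter at 47°S:
f = 2Ω sin φ = 2 × 7.29×10⁻⁵ × sin 47° = 1.07×10⁻⁴ s⁻¹
In the Southern Hemisphere f is negative: f = −1.07×10⁻⁴ s⁻¹.
Component geostrophic relations (x east, y north):
u_g = −(1/(fρ)) ∂P/∂y,  v_g = (1/(fρ)) ∂P/∂x
u_g = −(1.6×10⁻³)/(−1.07×10⁻⁴ × 1.23) = 12.2 m/s;  v_g = (3.4×10⁻³)/(−1.07×10⁻⁴ × 1.23) = −25.9 m/s
|V_g| = √(u_g² + v_g²) = 28.7 m/s

29 m/s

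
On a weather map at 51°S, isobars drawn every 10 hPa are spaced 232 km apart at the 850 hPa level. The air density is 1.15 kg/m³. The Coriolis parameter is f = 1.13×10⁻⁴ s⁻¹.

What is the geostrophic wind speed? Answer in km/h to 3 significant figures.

Pressure gradient: |∂P/∂n| = 1000 Pa / 232000 m = 4.31×10⁻³ Pa/m
Geostrophic balance (pressure-gradient force = Coriolis force):
V_g = (1/(fρ)) |∂P/∂n| = 4.31×10⁻³ / (1.13×10⁻⁴ × 1.15) = 33.2 m/s
Converting: 33.2 m/s × 3.6 = 119 km/h

119 km/h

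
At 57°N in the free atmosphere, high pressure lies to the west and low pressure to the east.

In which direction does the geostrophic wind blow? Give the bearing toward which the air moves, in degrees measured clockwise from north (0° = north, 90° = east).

180°

The pressure-gradient force points toward the east (bearing 090°).
Geostrophic balance: in the Northern Hemisphere the Coriolis force deflects motion to the right, so the geostrophic wind blows 90° to the right of the pressure-gradient force (low pressure on the left).
Rotating 090° by 90° clockwise gives 180° — the wind blows toward the south.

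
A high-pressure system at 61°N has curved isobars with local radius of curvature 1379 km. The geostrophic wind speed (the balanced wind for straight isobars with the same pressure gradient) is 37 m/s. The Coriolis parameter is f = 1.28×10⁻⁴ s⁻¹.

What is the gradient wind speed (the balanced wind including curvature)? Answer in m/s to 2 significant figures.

Around a high, pressure-gradient force acts outward with centrifugal, so Coriolis balances both:
fV = (1/ρ)|∂P/∂n| + V²/R  →  V² − fR·V + fR·V_g = 0
With fR = 1.28×10⁻⁴ × 1379×10³ m = 177 m/s:
V = [fR − √((fR)² − 4 fR V_g)]/2 = [177 − √(177² − 4×177×37)]/2 = 52.8 m/s
Supergeostrophic (V > V_g = 37 m/s), as expected around a high.

53 m/s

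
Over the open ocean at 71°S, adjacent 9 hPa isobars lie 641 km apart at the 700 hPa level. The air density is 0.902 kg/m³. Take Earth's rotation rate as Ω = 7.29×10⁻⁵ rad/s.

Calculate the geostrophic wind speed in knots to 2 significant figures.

Coriolis parameter at 71°S:
f = 2Ω sin φ = 2 × 7.29×10⁻⁵ × sin 71° = 1.38×10⁻⁴ s⁻¹
Pressure gradient: |∂P/∂n| = 900 Pa / 641000 m = 1.40×10⁻³ Pa/m
Geostrophic balance (pressure-gradient force = Coriolis force):
V_g = (1/(fρ)) |∂P/∂n| = 1.40×10⁻³ / (1.38×10⁻⁴ × 0.902) = 11.3 m/s
Converting: 11.3 m/s × 1.944 = 22 knots

22 knots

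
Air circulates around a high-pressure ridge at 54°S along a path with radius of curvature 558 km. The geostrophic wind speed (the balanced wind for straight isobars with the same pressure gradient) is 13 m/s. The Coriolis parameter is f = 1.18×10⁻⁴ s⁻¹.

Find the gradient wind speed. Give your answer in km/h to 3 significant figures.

Around a high, pressure-gradient force acts outward with centrifugal, so Coriolis balances both:
fV = (1/ρ)|∂P/∂n| + V²/R  →  V² − fR·V + fR·V_g = 0
With fR = 1.18×10⁻⁴ × 558×10³ m = 65.8 m/s:
V = [fR − √((fR)² − 4 fR V_g)]/2 = [65.8 − √(65.8² − 4×65.8×13)]/2 = 17.8 m/s
Supergeostrophic (V > V_g = 13 m/s), as expected around a high.
Converting: 17.8 m/s × 3.6 = 64.2 km/h

64.2 km/h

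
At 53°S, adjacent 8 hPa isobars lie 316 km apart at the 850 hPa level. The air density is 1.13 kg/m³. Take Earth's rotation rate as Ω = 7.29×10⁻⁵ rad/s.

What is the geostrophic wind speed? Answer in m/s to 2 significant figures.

19 m/s

Coriolis parameter at 53°S:
f = 2Ω sin φ = 2 × 7.29×10⁻⁵ × sin 53° = 1.16×10⁻⁴ s⁻¹
Pressure gradient: |∂P/∂n| = 800 Pa / 316000 m = 2.53×10⁻³ Pa/m
Geostrophic balance (pressure-gradient force = Coriolis force):
V_g = (1/(fρ)) |∂P/∂n| = 2.53×10⁻³ / (1.16×10⁻⁴ × 1.13) = 19.2 m/s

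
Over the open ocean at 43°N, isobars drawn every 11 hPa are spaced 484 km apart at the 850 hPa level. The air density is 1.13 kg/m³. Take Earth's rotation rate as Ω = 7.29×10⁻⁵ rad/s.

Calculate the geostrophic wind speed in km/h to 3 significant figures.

72.8 km/h

Coriolis parameter at 43°N:
f = 2Ω sin φ = 2 × 7.29×10⁻⁵ × sin 43° = 9.94×10⁻⁵ s⁻¹
Pressure gradient: |∂P/∂n| = 1100 Pa / 484000 m = 2.27×10⁻³ Pa/m
Geostrophic balance (pressure-gradient force = Coriolis force):
V_g = (1/(fρ)) |∂P/∂n| = 2.27×10⁻³ / (9.94×10⁻⁵ × 1.13) = 20.2 m/s
Converting: 20.2 m/s × 3.6 = 72.8 km/h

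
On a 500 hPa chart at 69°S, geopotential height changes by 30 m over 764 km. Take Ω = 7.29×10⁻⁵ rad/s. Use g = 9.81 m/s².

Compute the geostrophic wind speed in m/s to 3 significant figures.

Coriolis parameter at 69°S:
f = 2Ω sin φ = 2 × 7.29×10⁻⁵ × sin 69° = 1.36×10⁻⁴ s⁻¹
Height gradient: |∂Z/∂n| = 30 m / 764000 m = 3.93×10⁻⁵
On a pressure surface, geostrophic balance gives V_g = (g/f)|∂Z/∂n|:
V_g = 9.81 × 3.93×10⁻⁵ / 1.36×10⁻⁴ = 2.83 m/s

2.83 m/s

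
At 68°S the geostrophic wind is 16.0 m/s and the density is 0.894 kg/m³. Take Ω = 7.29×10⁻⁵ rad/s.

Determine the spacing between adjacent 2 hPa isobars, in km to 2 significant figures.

100 km

Coriolis parameter at 68°S:
f = 2Ω sin φ = 2 × 7.29×10⁻⁵ × sin 68° = 1.35×10⁻⁴ s⁻¹
Geostrophic balance rearranged: |∂P/∂n| = f ρ V_g
|∂P/∂n| = 1.35×10⁻⁴ × 0.894 × 16.0 = 1.93×10⁻³ Pa/m
Isobar spacing: Δn = ΔP/|∂P/∂n| = 200 Pa / 1.93×10⁻³ Pa/m = 103431 m ≈ 100 km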